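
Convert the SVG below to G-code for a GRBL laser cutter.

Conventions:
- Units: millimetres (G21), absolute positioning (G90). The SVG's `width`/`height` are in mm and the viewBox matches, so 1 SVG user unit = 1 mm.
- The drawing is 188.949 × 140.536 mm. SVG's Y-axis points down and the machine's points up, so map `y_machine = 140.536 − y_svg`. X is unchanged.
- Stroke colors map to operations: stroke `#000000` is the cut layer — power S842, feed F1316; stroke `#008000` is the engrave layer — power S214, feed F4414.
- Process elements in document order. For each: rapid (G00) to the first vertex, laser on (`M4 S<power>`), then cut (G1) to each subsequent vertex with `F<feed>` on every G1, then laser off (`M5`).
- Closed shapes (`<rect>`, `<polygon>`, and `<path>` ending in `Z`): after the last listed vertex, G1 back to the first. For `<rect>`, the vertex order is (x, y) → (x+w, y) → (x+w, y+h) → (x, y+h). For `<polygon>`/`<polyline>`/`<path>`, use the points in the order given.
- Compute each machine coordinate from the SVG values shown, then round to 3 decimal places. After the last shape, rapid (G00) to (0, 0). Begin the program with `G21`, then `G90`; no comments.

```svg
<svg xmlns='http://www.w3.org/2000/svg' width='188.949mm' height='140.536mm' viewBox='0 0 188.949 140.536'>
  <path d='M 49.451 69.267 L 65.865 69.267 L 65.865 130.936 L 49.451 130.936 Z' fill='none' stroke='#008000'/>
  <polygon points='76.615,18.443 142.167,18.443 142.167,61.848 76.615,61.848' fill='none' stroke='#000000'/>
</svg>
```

1 u = 1 mm; y_m = 140.536 − y.

[1] `<path>` rectangle, #008000→engrave S214 F4414: (49.451,71.269) → (65.865,71.269) → (65.865,9.600) → (49.451,9.600) → (49.451,71.269) (closed)

[2] `<polygon>` rectangle, #000000→cut S842 F1316: (76.615,122.093) → (142.167,122.093) → (142.167,78.688) → (76.615,78.688) → (76.615,122.093) (closed)

G21
G90
G00 X49.451 Y71.269
M4 S214
G1 X65.865 Y71.269 F4414
G1 X65.865 Y9.600 F4414
G1 X49.451 Y9.600 F4414
G1 X49.451 Y71.269 F4414
M5
G00 X76.615 Y122.093
M4 S842
G1 X142.167 Y122.093 F1316
G1 X142.167 Y78.688 F1316
G1 X76.615 Y78.688 F1316
G1 X76.615 Y122.093 F1316
M5
G00 X0.000 Y0.000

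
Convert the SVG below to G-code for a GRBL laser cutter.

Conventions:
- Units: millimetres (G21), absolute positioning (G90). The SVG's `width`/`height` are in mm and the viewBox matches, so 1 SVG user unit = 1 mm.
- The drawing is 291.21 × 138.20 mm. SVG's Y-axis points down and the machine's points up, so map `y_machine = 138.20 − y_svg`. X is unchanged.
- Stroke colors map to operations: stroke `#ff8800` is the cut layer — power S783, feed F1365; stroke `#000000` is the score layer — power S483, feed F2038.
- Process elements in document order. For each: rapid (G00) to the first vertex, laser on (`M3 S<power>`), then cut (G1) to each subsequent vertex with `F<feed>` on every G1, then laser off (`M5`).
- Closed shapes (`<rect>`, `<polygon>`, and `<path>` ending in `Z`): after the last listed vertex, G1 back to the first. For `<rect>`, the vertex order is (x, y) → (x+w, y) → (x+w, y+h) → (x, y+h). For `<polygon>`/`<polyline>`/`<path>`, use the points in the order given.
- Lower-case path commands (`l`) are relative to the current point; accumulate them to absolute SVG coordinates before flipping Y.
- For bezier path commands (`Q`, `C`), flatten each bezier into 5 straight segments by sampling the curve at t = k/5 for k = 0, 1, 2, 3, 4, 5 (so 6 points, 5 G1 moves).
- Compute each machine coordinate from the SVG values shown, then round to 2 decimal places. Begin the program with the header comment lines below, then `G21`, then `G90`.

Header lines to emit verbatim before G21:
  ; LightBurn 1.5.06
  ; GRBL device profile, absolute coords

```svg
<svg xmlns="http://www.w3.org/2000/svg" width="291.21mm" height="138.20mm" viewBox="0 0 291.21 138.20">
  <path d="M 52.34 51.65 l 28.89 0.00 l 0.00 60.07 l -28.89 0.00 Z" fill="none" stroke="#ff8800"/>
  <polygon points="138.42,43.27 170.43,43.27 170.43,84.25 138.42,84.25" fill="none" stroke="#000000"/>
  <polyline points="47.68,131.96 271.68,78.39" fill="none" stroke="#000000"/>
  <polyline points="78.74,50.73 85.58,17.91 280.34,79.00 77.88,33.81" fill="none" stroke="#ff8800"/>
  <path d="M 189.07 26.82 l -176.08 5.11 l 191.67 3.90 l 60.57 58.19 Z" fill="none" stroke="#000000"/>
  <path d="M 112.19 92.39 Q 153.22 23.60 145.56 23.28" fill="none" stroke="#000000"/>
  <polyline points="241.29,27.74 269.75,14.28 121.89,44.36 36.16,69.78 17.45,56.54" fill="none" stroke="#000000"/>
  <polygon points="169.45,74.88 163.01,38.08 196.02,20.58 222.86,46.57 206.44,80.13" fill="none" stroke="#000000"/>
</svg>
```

1 u = 1 mm; y_m = 138.20 − y.

[1] `<path>` rectangle, #ff8800→cut S783 F1365: (52.34,86.55) → (81.23,86.55) → (81.23,26.48) → (52.34,26.48) → (52.34,86.55) (closed)

[2] `<polygon>` rectangle, #000000→score S483 F2038: (138.42,94.93) → (170.43,94.93) → (170.43,53.95) → (138.42,53.95) → (138.42,94.93) (closed)

[3] `<polyline>` line segment, #000000→score S483 F2038: (47.68,6.24) → (271.68,59.81)

[4] `<polyline>` open polyline, #ff8800→cut S783 F1365: (78.74,87.47) → (85.58,120.29) → (280.34,59.20) → (77.88,104.39)

[5] `<path>` closed polygon, #000000→score S483 F2038: (189.07,111.38) → (12.99,106.27) → (204.66,102.37) → (265.23,44.18) → (189.07,111.38) (closed)

[6] `<path>` quadratic bezier, #000000→score S483 F2038: (112.19,45.81) → (126.65,70.59) → (137.22,89.89) → (143.90,103.71) → (146.68,112.05) → (145.56,114.92)

[7] `<polyline>` open polyline, #000000→score S483 F2038: (241.29,110.46) → (269.75,123.92) → (121.89,93.84) → (36.16,68.42) → (17.45,81.66)

[8] `<polygon>` regular polygon, #000000→score S483 F2038: (169.45,63.32) → (163.01,100.12) → (196.02,117.62) → (222.86,91.63) → (206.44,58.07) → (169.45,63.32) (closed)

; LightBurn 1.5.06
; GRBL device profile, absolute coords
G21
G90
G00 X52.34 Y86.55
M3 S783
G1 X81.23 Y86.55 F1365
G1 X81.23 Y26.48 F1365
G1 X52.34 Y26.48 F1365
G1 X52.34 Y86.55 F1365
M5
G00 X138.42 Y94.93
M3 S483
G1 X170.43 Y94.93 F2038
G1 X170.43 Y53.95 F2038
G1 X138.42 Y53.95 F2038
G1 X138.42 Y94.93 F2038
M5
G00 X47.68 Y6.24
M3 S483
G1 X271.68 Y59.81 F2038
M5
G00 X78.74 Y87.47
M3 S783
G1 X85.58 Y120.29 F1365
G1 X280.34 Y59.20 F1365
G1 X77.88 Y104.39 F1365
M5
G00 X189.07 Y111.38
M3 S483
G1 X12.99 Y106.27 F2038
G1 X204.66 Y102.37 F2038
G1 X265.23 Y44.18 F2038
G1 X189.07 Y111.38 F2038
M5
G00 X112.19 Y45.81
M3 S483
G1 X126.65 Y70.59 F2038
G1 X137.22 Y89.89 F2038
G1 X143.90 Y103.71 F2038
G1 X146.68 Y112.05 F2038
G1 X145.56 Y114.92 F2038
M5
G00 X241.29 Y110.46
M3 S483
G1 X269.75 Y123.92 F2038
G1 X121.89 Y93.84 F2038
G1 X36.16 Y68.42 F2038
G1 X17.45 Y81.66 F2038
M5
G00 X169.45 Y63.32
M3 S483
G1 X163.01 Y100.12 F2038
G1 X196.02 Y117.62 F2038
G1 X222.86 Y91.63 F2038
G1 X206.44 Y58.07 F2038
G1 X169.45 Y63.32 F2038
M5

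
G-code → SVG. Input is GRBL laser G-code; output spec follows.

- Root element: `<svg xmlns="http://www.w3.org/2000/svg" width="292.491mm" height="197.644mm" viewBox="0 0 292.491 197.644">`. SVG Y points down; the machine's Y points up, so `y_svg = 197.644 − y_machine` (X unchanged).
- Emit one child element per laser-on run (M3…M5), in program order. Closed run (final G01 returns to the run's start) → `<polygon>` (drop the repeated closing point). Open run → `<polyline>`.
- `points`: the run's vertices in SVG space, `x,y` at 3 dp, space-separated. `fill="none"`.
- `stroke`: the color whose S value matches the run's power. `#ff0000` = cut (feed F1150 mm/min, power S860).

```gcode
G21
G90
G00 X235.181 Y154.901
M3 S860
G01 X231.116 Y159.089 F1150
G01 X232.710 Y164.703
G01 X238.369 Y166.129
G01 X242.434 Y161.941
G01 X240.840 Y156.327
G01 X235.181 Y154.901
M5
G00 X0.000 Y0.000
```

Each laser-on run becomes one SVG element. Flip Y back into SVG space with y_svg = 197.644 − y_machine. Every run uses S860, so all elements get stroke `#ff0000` (cut).

Run 1: The run returns to its start, so emit a `<polygon>` with points (Y-flipped): 235.181,42.743 231.116,38.555 232.710,32.941 238.369,31.515 242.434,35.703 240.840,41.317.

<svg xmlns="http://www.w3.org/2000/svg" width="292.491mm" height="197.644mm" viewBox="0 0 292.491 197.644">
  <polygon points="235.181,42.743 231.116,38.555 232.710,32.941 238.369,31.515 242.434,35.703 240.840,41.317" fill="none" stroke="#ff0000"/>
</svg>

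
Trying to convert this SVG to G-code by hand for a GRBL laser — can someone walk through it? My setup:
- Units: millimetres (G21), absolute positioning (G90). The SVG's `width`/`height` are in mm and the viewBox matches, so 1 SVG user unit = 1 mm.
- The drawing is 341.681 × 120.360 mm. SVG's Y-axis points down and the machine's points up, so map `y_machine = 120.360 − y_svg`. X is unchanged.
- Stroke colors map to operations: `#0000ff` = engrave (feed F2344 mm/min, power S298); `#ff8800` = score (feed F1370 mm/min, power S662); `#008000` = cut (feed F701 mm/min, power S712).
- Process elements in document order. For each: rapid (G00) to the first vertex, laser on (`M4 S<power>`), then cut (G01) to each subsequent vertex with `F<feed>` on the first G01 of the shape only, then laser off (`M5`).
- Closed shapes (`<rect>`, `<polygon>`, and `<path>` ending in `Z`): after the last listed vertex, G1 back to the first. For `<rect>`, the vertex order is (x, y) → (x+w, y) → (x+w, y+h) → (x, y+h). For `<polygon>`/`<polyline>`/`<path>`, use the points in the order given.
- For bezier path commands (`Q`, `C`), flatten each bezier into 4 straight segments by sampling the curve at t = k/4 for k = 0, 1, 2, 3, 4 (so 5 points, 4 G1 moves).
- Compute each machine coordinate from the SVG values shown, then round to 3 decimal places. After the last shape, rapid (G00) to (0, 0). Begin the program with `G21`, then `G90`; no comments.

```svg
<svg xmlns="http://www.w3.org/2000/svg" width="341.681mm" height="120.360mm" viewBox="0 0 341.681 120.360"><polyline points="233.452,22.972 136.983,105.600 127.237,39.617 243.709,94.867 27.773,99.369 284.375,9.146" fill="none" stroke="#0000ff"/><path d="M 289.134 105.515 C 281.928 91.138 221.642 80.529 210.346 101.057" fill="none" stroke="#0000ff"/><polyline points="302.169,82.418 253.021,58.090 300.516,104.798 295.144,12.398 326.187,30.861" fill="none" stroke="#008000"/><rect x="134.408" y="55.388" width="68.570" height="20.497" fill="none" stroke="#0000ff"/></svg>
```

G21
G90
G00 X233.452 Y97.388
M4 S298
G01 X136.983 Y14.760 F2344
G01 X127.237 Y80.743
G01 X243.709 Y25.493
G01 X27.773 Y20.991
G01 X284.375 Y111.214
M5
G00 X289.134 Y14.845
M4 S298
G01 X275.372 Y24.494 F2344
G01 X251.274 Y30.163
G01 X226.409 Y29.288
G01 X210.346 Y19.303
M5
G00 X302.169 Y37.942
M4 S712
G01 X253.021 Y62.270 F701
G01 X300.516 Y15.562
G01 X295.144 Y107.962
G01 X326.187 Y89.499
M5
G00 X134.408 Y64.972
M4 S298
G01 X202.978 Y64.972 F2344
G01 X202.978 Y44.475
G01 X134.408 Y44.475
G01 X134.408 Y64.972
M5
G00 X0.000 Y0.000

1 u = 1 mm; y_m = 120.360 − y.

[1] `<polyline>` open polyline, #0000ff→engrave S298 F2344: (233.452,97.388) → (136.983,14.760) → (127.237,80.743) → (243.709,25.493) → (27.773,20.991) → (284.375,111.214)

[2] `<path>` cubic bezier, #0000ff→engrave S298 F2344: (289.134,14.845) → (275.372,24.494) → (251.274,30.163) → (226.409,29.288) → (210.346,19.303)

[3] `<polyline>` open polyline, #008000→cut S712 F701: (302.169,37.942) → (253.021,62.270) → (300.516,15.562) → (295.144,107.962) → (326.187,89.499)

[4] `<rect>` rectangle, #0000ff→engrave S298 F2344: (134.408,64.972) → (202.978,64.972) → (202.978,44.475) → (134.408,44.475) → (134.408,64.972) (closed)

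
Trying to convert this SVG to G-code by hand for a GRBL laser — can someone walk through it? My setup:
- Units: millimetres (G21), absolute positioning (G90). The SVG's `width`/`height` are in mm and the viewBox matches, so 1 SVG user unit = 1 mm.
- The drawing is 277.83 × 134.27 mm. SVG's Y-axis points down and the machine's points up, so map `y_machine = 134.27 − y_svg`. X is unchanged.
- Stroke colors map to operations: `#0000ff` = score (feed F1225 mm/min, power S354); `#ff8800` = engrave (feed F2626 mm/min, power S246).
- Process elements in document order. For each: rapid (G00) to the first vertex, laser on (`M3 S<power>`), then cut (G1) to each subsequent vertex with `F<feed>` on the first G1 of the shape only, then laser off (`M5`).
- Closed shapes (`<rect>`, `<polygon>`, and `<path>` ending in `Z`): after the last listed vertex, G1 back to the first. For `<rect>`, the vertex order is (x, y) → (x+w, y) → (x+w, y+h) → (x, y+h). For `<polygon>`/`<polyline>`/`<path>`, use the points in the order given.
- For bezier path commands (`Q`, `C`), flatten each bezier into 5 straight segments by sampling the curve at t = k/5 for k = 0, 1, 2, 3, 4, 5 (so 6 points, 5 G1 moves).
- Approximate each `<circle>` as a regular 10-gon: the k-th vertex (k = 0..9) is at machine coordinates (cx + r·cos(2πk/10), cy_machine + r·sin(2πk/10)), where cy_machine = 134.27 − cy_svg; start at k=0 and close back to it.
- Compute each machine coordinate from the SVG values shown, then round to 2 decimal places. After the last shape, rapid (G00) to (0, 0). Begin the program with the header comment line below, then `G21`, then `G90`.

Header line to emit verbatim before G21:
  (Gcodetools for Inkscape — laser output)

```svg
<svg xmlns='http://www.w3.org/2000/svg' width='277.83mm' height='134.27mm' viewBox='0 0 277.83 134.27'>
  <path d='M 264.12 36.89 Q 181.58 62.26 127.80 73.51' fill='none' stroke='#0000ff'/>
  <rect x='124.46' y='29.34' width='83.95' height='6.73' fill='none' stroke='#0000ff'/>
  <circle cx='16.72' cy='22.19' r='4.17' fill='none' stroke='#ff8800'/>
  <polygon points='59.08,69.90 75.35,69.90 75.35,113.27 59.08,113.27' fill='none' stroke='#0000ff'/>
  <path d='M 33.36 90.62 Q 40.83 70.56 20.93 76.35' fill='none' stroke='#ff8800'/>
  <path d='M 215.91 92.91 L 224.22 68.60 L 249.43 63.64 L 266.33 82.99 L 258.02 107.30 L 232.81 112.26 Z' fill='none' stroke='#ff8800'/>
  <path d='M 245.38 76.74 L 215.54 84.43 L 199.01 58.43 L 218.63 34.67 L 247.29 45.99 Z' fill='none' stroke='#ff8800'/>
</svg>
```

(Gcodetools for Inkscape — laser output)
G21
G90
G00 X264.12 Y97.38
M3 S354
G1 X232.25 Y87.80 F1225
G1 X202.69 Y79.34
G1 X175.43 Y72.02
G1 X150.46 Y65.82
G1 X127.80 Y60.76
M5
G00 X124.46 Y104.93
M3 S354
G1 X208.41 Y104.93 F1225
G1 X208.41 Y98.20
G1 X124.46 Y98.20
G1 X124.46 Y104.93
M5
G00 X20.89 Y112.08
M3 S246
G1 X20.09 Y114.53 F2626
G1 X18.01 Y116.05
G1 X15.43 Y116.05
G1 X13.35 Y114.53
G1 X12.55 Y112.08
G1 X13.35 Y109.63
G1 X15.43 Y108.11
G1 X18.01 Y108.11
G1 X20.09 Y109.63
G1 X20.89 Y112.08
M5
G00 X59.08 Y64.37
M3 S354
G1 X75.35 Y64.37 F1225
G1 X75.35 Y21.00
G1 X59.08 Y21.00
G1 X59.08 Y64.37
M5
G00 X33.36 Y43.65
M3 S246
G1 X35.25 Y50.64 F2626
G1 X34.96 Y55.56
G1 X32.47 Y58.42
G1 X27.80 Y59.20
G1 X20.93 Y57.92
M5
G00 X215.91 Y41.36
M3 S246
G1 X224.22 Y65.67 F2626
G1 X249.43 Y70.63
G1 X266.33 Y51.28
G1 X258.02 Y26.97
G1 X232.81 Y22.01
G1 X215.91 Y41.36
M5
G00 X245.38 Y57.53
M3 S246
G1 X215.54 Y49.84 F2626
G1 X199.01 Y75.84
G1 X218.63 Y99.60
G1 X247.29 Y88.28
G1 X245.38 Y57.53
M5
G00 X0.00 Y0.00

Since the viewBox matches the mm dimensions, user units are millimetres directly. The only transform is the Y-flip y_m = 134.27 − y_svg.

Shape 1 is a quadratic bezier drawn with `<path>`. Its stroke #0000ff means score at S354, F1225. After flipping Y the toolpath is (264.12,97.38) → (232.25,87.80) → (202.69,79.34) → (175.43,72.02) → (150.46,65.82) → (127.80,60.76).

Shape 2 is a rectangle drawn with `<rect>`. Its stroke #0000ff means score at S354, F1225. After flipping Y the toolpath is (124.46,104.93) → (208.41,104.93) → (208.41,98.20) → (124.46,98.20) → (124.46,104.93), returning to the start.

Shape 3 is a circle drawn with `<circle>`. Its stroke #ff8800 means engrave at S246, F2626. After flipping Y the toolpath is (20.89,112.08) → (20.09,114.53) → (18.01,116.05) → (15.43,116.05) → (13.35,114.53) → (12.55,112.08) → (13.35,109.63) → (15.43,108.11) → (18.01,108.11) → (20.09,109.63) → (20.89,112.08), returning to the start.

Shape 4 is a rectangle drawn with `<polygon>`. Its stroke #0000ff means score at S354, F1225. After flipping Y the toolpath is (59.08,64.37) → (75.35,64.37) → (75.35,21.00) → (59.08,21.00) → (59.08,64.37), returning to the start.

Shape 5 is a quadratic bezier drawn with `<path>`. Its stroke #ff8800 means engrave at S246, F2626. After flipping Y the toolpath is (33.36,43.65) → (35.25,50.64) → (34.96,55.56) → (32.47,58.42) → (27.80,59.20) → (20.93,57.92).

Shape 6 is a regular polygon drawn with `<path>`. Its stroke #ff8800 means engrave at S246, F2626. After flipping Y the toolpath is (215.91,41.36) → (224.22,65.67) → (249.43,70.63) → (266.33,51.28) → (258.02,26.97) → (232.81,22.01) → (215.91,41.36), returning to the start.

Shape 7 is a regular polygon drawn with `<path>`. Its stroke #ff8800 means engrave at S246, F2626. After flipping Y the toolpath is (245.38,57.53) → (215.54,49.84) → (199.01,75.84) → (218.63,99.60) → (247.29,88.28) → (245.38,57.53), returning to the start.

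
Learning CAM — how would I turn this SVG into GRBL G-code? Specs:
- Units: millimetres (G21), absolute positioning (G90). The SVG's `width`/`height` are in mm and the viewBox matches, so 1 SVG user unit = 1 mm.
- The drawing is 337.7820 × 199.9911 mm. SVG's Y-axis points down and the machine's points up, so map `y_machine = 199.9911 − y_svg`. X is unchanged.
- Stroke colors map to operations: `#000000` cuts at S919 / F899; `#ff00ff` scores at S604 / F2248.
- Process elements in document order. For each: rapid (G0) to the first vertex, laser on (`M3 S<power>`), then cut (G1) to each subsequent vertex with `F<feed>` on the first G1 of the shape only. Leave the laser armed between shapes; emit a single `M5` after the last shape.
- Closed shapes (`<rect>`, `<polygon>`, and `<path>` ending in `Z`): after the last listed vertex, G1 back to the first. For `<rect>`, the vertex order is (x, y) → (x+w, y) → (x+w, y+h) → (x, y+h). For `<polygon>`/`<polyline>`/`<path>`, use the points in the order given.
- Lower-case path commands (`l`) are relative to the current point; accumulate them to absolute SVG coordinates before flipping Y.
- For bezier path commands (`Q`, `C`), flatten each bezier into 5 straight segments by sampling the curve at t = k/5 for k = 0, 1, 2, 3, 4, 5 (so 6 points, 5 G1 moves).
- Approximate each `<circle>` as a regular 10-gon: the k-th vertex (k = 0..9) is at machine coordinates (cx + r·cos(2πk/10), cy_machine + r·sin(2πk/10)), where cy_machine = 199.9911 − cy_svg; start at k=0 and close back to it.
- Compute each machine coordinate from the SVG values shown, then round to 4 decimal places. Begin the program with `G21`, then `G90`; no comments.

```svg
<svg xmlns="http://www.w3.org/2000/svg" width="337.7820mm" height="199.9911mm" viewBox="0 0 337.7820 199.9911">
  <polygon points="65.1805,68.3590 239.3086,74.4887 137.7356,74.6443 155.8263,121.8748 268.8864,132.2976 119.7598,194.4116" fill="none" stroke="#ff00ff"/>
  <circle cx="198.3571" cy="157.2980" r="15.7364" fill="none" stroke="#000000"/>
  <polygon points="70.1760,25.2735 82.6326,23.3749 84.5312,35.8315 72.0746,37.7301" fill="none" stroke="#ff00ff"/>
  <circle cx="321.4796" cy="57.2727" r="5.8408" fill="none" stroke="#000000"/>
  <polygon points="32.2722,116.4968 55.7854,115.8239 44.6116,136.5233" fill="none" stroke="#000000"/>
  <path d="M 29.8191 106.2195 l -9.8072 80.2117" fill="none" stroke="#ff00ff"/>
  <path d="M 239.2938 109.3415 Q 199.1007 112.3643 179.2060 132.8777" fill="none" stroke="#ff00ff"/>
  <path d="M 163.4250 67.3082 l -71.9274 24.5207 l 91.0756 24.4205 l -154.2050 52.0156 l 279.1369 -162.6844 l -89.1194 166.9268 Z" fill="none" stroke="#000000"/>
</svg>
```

Since the viewBox matches the mm dimensions, user units are millimetres directly. The only transform is the Y-flip y_m = 199.9911 − y_svg.

Shape 1 is a closed polygon drawn with `<polygon>`. Its stroke #ff00ff means score at S604, F2248. After flipping Y the toolpath is (65.1805,131.6321) → (239.3086,125.5024) → (137.7356,125.3468) → (155.8263,78.1163) → (268.8864,67.6935) → (119.7598,5.5795) → (65.1805,131.6321), returning to the start.

Shape 2 is a circle drawn with `<circle>`. Its stroke #000000 means cut at S919, F899. After flipping Y the toolpath is (214.0935,42.6931) → (211.0881,51.9427) → (203.2199,57.6593) → (193.4943,57.6593) → (185.6261,51.9427) → (182.6207,42.6931) → (185.6261,33.4435) → (193.4943,27.7269) → (203.2199,27.7269) → (211.0881,33.4435) → (214.0935,42.6931), returning to the start.

Shape 3 is a regular polygon drawn with `<polygon>`. Its stroke #ff00ff means score at S604, F2248. After flipping Y the toolpath is (70.1760,174.7176) → (82.6326,176.6162) → (84.5312,164.1596) → (72.0746,162.2610) → (70.1760,174.7176), returning to the start.

Shape 4 is a circle drawn with `<circle>`. Its stroke #000000 means cut at S919, F899. After flipping Y the toolpath is (327.3204,142.7184) → (326.2049,146.1515) → (323.2845,148.2733) → (319.6747,148.2733) → (316.7543,146.1515) → (315.6388,142.7184) → (316.7543,139.2853) → (319.6747,137.1635) → (323.2845,137.1635) → (326.2049,139.2853) → (327.3204,142.7184), returning to the start.

Shape 5 is a regular polygon drawn with `<polygon>`. Its stroke #000000 means cut at S919, F899. After flipping Y the toolpath is (32.2722,83.4943) → (55.7854,84.1672) → (44.6116,63.4678) → (32.2722,83.4943), returning to the start.

Shape 6 is a line segment drawn with `<path>`. Its stroke #ff00ff means score at S604, F2248. After flipping Y the toolpath is (29.8191,93.7716) → (20.0119,13.5599).

Shape 7 is a quadratic bezier drawn with `<path>`. Its stroke #ff00ff means score at S604, F2248. After flipping Y the toolpath is (239.2938,90.6496) → (224.0285,88.7409) → (210.3871,85.4329) → (198.3695,80.7256) → (187.9758,74.6191) → (179.2060,67.1134).

Shape 8 is a closed polygon drawn with `<path>`. Its stroke #000000 means cut at S919, F899. After flipping Y the toolpath is (163.4250,132.6829) → (91.4976,108.1622) → (182.5732,83.7417) → (28.3682,31.7261) → (307.5051,194.4105) → (218.3857,27.4837) → (163.4250,132.6829), returning to the start.

G21
G90
G0 X65.1805 Y131.6321
M3 S604
G1 X239.3086 Y125.5024 F2248
G1 X137.7356 Y125.3468
G1 X155.8263 Y78.1163
G1 X268.8864 Y67.6935
G1 X119.7598 Y5.5795
G1 X65.1805 Y131.6321
G0 X214.0935 Y42.6931
M3 S919
G1 X211.0881 Y51.9427 F899
G1 X203.2199 Y57.6593
G1 X193.4943 Y57.6593
G1 X185.6261 Y51.9427
G1 X182.6207 Y42.6931
G1 X185.6261 Y33.4435
G1 X193.4943 Y27.7269
G1 X203.2199 Y27.7269
G1 X211.0881 Y33.4435
G1 X214.0935 Y42.6931
G0 X70.1760 Y174.7176
M3 S604
G1 X82.6326 Y176.6162 F2248
G1 X84.5312 Y164.1596
G1 X72.0746 Y162.2610
G1 X70.1760 Y174.7176
G0 X327.3204 Y142.7184
M3 S919
G1 X326.2049 Y146.1515 F899
G1 X323.2845 Y148.2733
G1 X319.6747 Y148.2733
G1 X316.7543 Y146.1515
G1 X315.6388 Y142.7184
G1 X316.7543 Y139.2853
G1 X319.6747 Y137.1635
G1 X323.2845 Y137.1635
G1 X326.2049 Y139.2853
G1 X327.3204 Y142.7184
G0 X32.2722 Y83.4943
M3 S919
G1 X55.7854 Y84.1672 F899
G1 X44.6116 Y63.4678
G1 X32.2722 Y83.4943
G0 X29.8191 Y93.7716
M3 S604
G1 X20.0119 Y13.5599 F2248
G0 X239.2938 Y90.6496
M3 S604
G1 X224.0285 Y88.7409 F2248
G1 X210.3871 Y85.4329
G1 X198.3695 Y80.7256
G1 X187.9758 Y74.6191
G1 X179.2060 Y67.1134
G0 X163.4250 Y132.6829
M3 S919
G1 X91.4976 Y108.1622 F899
G1 X182.5732 Y83.7417
G1 X28.3682 Y31.7261
G1 X307.5051 Y194.4105
G1 X218.3857 Y27.4837
G1 X163.4250 Y132.6829
M5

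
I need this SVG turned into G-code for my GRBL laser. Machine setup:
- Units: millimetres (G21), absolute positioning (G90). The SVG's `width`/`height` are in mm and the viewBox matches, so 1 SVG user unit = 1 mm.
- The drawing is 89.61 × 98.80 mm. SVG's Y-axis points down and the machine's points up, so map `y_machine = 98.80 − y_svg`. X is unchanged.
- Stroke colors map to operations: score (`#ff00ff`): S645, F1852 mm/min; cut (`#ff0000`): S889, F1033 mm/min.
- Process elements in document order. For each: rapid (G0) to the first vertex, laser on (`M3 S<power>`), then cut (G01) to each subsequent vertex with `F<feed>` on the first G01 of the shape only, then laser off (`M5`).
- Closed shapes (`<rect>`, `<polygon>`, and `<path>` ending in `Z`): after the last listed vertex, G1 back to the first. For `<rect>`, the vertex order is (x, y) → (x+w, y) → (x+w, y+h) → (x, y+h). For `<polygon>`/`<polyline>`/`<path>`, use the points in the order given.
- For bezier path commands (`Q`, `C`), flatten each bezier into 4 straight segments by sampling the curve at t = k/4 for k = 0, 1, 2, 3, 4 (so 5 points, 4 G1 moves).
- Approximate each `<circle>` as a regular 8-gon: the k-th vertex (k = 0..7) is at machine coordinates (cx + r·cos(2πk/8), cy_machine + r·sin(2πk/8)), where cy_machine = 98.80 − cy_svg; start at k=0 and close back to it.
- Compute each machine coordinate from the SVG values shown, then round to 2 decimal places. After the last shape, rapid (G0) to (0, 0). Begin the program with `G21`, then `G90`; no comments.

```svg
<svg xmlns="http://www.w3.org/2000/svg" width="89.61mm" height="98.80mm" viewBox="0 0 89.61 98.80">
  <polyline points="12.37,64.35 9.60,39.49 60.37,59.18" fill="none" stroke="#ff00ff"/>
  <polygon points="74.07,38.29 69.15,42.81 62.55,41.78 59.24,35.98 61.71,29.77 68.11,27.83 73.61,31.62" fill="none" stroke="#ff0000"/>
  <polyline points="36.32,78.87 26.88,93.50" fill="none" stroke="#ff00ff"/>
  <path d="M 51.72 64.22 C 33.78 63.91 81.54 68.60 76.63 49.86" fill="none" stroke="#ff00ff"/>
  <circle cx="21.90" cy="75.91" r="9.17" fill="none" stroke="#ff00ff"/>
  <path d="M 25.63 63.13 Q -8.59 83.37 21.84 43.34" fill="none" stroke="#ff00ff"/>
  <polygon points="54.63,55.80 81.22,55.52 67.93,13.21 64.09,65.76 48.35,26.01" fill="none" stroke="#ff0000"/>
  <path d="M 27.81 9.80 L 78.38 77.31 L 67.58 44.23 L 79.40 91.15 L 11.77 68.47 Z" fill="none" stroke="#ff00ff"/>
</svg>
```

G21
G90
G0 X12.37 Y34.45
M3 S645
G01 X9.60 Y59.31 F1852
G01 X60.37 Y39.62
M5
G0 X74.07 Y60.51
M3 S889
G01 X69.15 Y55.99 F1033
G01 X62.55 Y57.02
G01 X59.24 Y62.82
G01 X61.71 Y69.03
G01 X68.11 Y70.97
G01 X73.61 Y67.18
G01 X74.07 Y60.51
M5
G0 X36.32 Y19.93
M3 S645
G01 X26.88 Y5.30 F1852
M5
G0 X51.72 Y34.58
M3 S645
G01 X48.73 Y34.32 F1852
G01 X59.29 Y34.85
G01 X72.29 Y38.83
G01 X76.63 Y48.94
M5
G0 X31.07 Y22.89
M3 S645
G01 X28.38 Y29.37 F1852
G01 X21.90 Y32.06
G01 X15.42 Y29.37
G01 X12.73 Y22.89
G01 X15.42 Y16.41
G01 X21.90 Y13.72
G01 X28.38 Y16.41
G01 X31.07 Y22.89
M5
G0 X25.63 Y35.67
M3 S645
G01 X12.56 Y29.32 F1852
G01 X7.57 Y30.50
G01 X10.67 Y39.21
G01 X21.84 Y55.46
M5
G0 X54.63 Y43.00
M3 S889
G01 X81.22 Y43.28 F1033
G01 X67.93 Y85.59
G01 X64.09 Y33.04
G01 X48.35 Y72.79
G01 X54.63 Y43.00
M5
G0 X27.81 Y89.00
M3 S645
G01 X78.38 Y21.49 F1852
G01 X67.58 Y54.57
G01 X79.40 Y7.65
G01 X11.77 Y30.33
G01 X27.81 Y89.00
M5
G0 X0.00 Y0.00

Since the viewBox matches the mm dimensions, user units are millimetres directly. The only transform is the Y-flip y_m = 98.80 − y_svg.

Shape 1 is a open polyline drawn with `<polyline>`. Its stroke #ff00ff means score at S645, F1852. After flipping Y the toolpath is (12.37,34.45) → (9.60,59.31) → (60.37,39.62).

Shape 2 is a regular polygon drawn with `<polygon>`. Its stroke #ff0000 means cut at S889, F1033. After flipping Y the toolpath is (74.07,60.51) → (69.15,55.99) → (62.55,57.02) → (59.24,62.82) → (61.71,69.03) → (68.11,70.97) → (73.61,67.18) → (74.07,60.51), returning to the start.

Shape 3 is a line segment drawn with `<polyline>`. Its stroke #ff00ff means score at S645, F1852. After flipping Y the toolpath is (36.32,19.93) → (26.88,5.30).

Shape 4 is a cubic bezier drawn with `<path>`. Its stroke #ff00ff means score at S645, F1852. After flipping Y the toolpath is (51.72,34.58) → (48.73,34.32) → (59.29,34.85) → (72.29,38.83) → (76.63,48.94).

Shape 5 is a circle drawn with `<circle>`. Its stroke #ff00ff means score at S645, F1852. After flipping Y the toolpath is (31.07,22.89) → (28.38,29.37) → (21.90,32.06) → (15.42,29.37) → (12.73,22.89) → (15.42,16.41) → (21.90,13.72) → (28.38,16.41) → (31.07,22.89), returning to the start.

Shape 6 is a quadratic bezier drawn with `<path>`. Its stroke #ff00ff means score at S645, F1852. After flipping Y the toolpath is (25.63,35.67) → (12.56,29.32) → (7.57,30.50) → (10.67,39.21) → (21.84,55.46).

Shape 7 is a closed polygon drawn with `<polygon>`. Its stroke #ff0000 means cut at S889, F1033. After flipping Y the toolpath is (54.63,43.00) → (81.22,43.28) → (67.93,85.59) → (64.09,33.04) → (48.35,72.79) → (54.63,43.00), returning to the start.

Shape 8 is a closed polygon drawn with `<path>`. Its stroke #ff00ff means score at S645, F1852. After flipping Y the toolpath is (27.81,89.00) → (78.38,21.49) → (67.58,54.57) → (79.40,7.65) → (11.77,30.33) → (27.81,89.00), returning to the start.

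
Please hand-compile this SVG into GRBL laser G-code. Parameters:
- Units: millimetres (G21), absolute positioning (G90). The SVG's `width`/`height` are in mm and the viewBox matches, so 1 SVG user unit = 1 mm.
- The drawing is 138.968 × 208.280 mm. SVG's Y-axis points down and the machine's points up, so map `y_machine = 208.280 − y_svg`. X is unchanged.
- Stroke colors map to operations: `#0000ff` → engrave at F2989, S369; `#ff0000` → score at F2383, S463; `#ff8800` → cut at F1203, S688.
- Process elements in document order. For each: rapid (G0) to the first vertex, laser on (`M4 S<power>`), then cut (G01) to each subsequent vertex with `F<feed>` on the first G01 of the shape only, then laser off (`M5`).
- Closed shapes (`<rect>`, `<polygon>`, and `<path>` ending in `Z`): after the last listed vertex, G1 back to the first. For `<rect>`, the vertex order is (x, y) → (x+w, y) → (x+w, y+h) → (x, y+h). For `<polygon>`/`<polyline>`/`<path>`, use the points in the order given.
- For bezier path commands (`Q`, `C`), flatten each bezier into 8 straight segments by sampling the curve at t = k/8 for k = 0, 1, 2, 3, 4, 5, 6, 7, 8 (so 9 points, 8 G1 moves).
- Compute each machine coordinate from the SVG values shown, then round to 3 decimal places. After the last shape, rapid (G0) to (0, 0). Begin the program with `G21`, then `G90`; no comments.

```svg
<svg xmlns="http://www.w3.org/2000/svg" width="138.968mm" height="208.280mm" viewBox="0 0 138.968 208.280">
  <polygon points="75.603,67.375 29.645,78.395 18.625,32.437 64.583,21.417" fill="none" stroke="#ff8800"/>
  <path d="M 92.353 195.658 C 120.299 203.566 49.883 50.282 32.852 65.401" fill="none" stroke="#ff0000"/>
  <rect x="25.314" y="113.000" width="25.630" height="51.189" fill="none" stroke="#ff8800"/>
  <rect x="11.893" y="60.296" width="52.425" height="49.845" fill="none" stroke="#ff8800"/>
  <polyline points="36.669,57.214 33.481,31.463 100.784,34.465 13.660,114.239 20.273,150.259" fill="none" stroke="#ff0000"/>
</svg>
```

1 u = 1 mm; y_m = 208.280 − y.

[1] `<polygon>` regular polygon, #ff8800→cut S688 F1203: (75.603,140.905) → (29.645,129.885) → (18.625,175.843) → (64.583,186.863) → (75.603,140.905) (closed)

[2] `<path>` cubic bezier, #ff0000→score S463 F2383: (92.353,12.622) → (98.518,16.569) → (97.241,31.765) → (90.298,54.347) → (79.469,80.455) → (66.531,106.224) → (53.264,127.793) → (41.445,141.298) → (32.852,142.879)

[3] `<rect>` rectangle, #ff8800→cut S688 F1203: (25.314,95.280) → (50.944,95.280) → (50.944,44.091) → (25.314,44.091) → (25.314,95.280) (closed)

[4] `<rect>` rectangle, #ff8800→cut S688 F1203: (11.893,147.984) → (64.318,147.984) → (64.318,98.139) → (11.893,98.139) → (11.893,147.984) (closed)

[5] `<polyline>` open polyline, #ff0000→score S463 F2383: (36.669,151.066) → (33.481,176.817) → (100.784,173.815) → (13.660,94.041) → (20.273,58.021)

G21
G90
G0 X75.603 Y140.905
M4 S688
G01 X29.645 Y129.885 F1203
G01 X18.625 Y175.843
G01 X64.583 Y186.863
G01 X75.603 Y140.905
M5
G0 X92.353 Y12.622
M4 S463
G01 X98.518 Y16.569 F2383
G01 X97.241 Y31.765
G01 X90.298 Y54.347
G01 X79.469 Y80.455
G01 X66.531 Y106.224
G01 X53.264 Y127.793
G01 X41.445 Y141.298
G01 X32.852 Y142.879
M5
G0 X25.314 Y95.280
M4 S688
G01 X50.944 Y95.280 F1203
G01 X50.944 Y44.091
G01 X25.314 Y44.091
G01 X25.314 Y95.280
M5
G0 X11.893 Y147.984
M4 S688
G01 X64.318 Y147.984 F1203
G01 X64.318 Y98.139
G01 X11.893 Y98.139
G01 X11.893 Y147.984
M5
G0 X36.669 Y151.066
M4 S463
G01 X33.481 Y176.817 F2383
G01 X100.784 Y173.815
G01 X13.660 Y94.041
G01 X20.273 Y58.021
M5
G0 X0.000 Y0.000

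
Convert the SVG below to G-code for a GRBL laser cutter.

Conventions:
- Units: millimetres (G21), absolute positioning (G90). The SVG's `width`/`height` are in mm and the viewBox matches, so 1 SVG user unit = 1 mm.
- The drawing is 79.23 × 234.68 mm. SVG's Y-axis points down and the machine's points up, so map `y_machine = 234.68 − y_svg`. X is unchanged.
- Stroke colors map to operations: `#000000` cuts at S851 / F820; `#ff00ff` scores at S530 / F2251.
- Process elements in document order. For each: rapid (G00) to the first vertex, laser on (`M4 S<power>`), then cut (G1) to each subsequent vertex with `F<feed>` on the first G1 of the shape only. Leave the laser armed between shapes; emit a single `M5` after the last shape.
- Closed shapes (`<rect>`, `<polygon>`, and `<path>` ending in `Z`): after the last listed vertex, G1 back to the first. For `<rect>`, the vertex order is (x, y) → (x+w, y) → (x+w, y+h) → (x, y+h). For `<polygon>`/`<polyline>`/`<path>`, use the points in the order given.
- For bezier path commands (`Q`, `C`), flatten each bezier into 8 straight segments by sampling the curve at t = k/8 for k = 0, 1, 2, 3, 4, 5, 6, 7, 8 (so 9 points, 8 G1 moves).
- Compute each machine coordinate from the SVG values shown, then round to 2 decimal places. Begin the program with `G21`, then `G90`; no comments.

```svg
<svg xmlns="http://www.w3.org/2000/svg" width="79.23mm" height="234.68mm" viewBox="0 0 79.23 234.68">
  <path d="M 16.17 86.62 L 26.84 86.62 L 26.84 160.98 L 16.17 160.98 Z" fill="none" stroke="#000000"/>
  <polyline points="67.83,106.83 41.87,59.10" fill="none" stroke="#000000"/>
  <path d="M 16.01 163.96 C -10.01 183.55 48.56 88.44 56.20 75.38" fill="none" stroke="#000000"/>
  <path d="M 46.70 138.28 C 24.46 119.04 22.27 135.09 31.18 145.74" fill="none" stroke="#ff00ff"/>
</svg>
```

1 u = 1 mm; y_m = 234.68 − y.

[1] `<path>` rectangle, #000000→cut S851 F820: (16.17,148.06) → (26.84,148.06) → (26.84,73.70) → (16.17,73.70) → (16.17,148.06) (closed)

[2] `<polyline>` line segment, #000000→cut S851 F820: (67.83,127.85) → (41.87,175.58)

[3] `<path>` cubic bezier, #000000→cut S851 F820: (16.01,70.72) → (9.95,68.37) → (10.24,74.46) → (15.28,86.69) → (23.48,102.77) → (33.27,120.37) → (43.04,137.19) → (51.21,150.94) → (56.20,159.30)

[4] `<path>` cubic bezier, #ff00ff→score S530 F2251: (46.70,96.40) → (39.28,102.04) → (33.64,104.85) → (29.67,105.30) → (27.26,103.88) → (26.31,101.05) → (26.72,97.30) → (28.38,93.11) → (31.18,88.94)

G21
G90
G00 X16.17 Y148.06
M4 S851
G1 X26.84 Y148.06 F820
G1 X26.84 Y73.70
G1 X16.17 Y73.70
G1 X16.17 Y148.06
G00 X67.83 Y127.85
M4 S851
G1 X41.87 Y175.58 F820
G00 X16.01 Y70.72
M4 S851
G1 X9.95 Y68.37 F820
G1 X10.24 Y74.46
G1 X15.28 Y86.69
G1 X23.48 Y102.77
G1 X33.27 Y120.37
G1 X43.04 Y137.19
G1 X51.21 Y150.94
G1 X56.20 Y159.30
G00 X46.70 Y96.40
M4 S530
G1 X39.28 Y102.04 F2251
G1 X33.64 Y104.85
G1 X29.67 Y105.30
G1 X27.26 Y103.88
G1 X26.31 Y101.05
G1 X26.72 Y97.30
G1 X28.38 Y93.11
G1 X31.18 Y88.94
M5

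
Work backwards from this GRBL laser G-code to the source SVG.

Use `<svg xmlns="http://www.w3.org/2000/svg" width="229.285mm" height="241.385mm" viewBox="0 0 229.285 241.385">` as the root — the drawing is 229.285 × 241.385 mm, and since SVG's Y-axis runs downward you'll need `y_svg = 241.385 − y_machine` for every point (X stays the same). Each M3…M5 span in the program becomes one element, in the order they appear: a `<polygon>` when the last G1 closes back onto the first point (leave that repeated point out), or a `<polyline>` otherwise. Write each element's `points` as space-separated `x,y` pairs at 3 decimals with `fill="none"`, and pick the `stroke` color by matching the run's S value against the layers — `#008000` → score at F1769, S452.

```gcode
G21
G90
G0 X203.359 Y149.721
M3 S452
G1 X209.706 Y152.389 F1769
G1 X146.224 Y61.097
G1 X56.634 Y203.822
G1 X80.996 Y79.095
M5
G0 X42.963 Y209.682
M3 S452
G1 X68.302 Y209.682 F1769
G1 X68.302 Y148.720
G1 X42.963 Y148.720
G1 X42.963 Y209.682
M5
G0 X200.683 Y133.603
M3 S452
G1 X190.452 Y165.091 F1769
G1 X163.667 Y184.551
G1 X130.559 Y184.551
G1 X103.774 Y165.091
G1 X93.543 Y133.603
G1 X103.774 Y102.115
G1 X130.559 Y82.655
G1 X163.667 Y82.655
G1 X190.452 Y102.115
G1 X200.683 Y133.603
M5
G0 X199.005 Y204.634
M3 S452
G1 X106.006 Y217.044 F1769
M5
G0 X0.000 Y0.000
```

<svg xmlns="http://www.w3.org/2000/svg" width="229.285mm" height="241.385mm" viewBox="0 0 229.285 241.385">
  <polyline points="203.359,91.664 209.706,88.996 146.224,180.288 56.634,37.563 80.996,162.290" fill="none" stroke="#008000"/>
  <polygon points="42.963,31.703 68.302,31.703 68.302,92.665 42.963,92.665" fill="none" stroke="#008000"/>
  <polygon points="200.683,107.782 190.452,76.294 163.667,56.834 130.559,56.834 103.774,76.294 93.543,107.782 103.774,139.270 130.559,158.730 163.667,158.730 190.452,139.270" fill="none" stroke="#008000"/>
  <polyline points="199.005,36.751 106.006,24.341" fill="none" stroke="#008000"/>
</svg>

Each laser-on run becomes one SVG element. Flip Y back into SVG space with y_svg = 241.385 − y_machine. Every run uses S452, so all elements get stroke `#008000` (score).

Run 1: The run is open, so emit a `<polyline>` with points (Y-flipped): 203.359,91.664 209.706,88.996 146.224,180.288 56.634,37.563 80.996,162.290.

Run 2: The run returns to its start, so emit a `<polygon>` with points (Y-flipped): 42.963,31.703 68.302,31.703 68.302,92.665 42.963,92.665.

Run 3: The run returns to its start, so emit a `<polygon>` with points (Y-flipped): 200.683,107.782 190.452,76.294 163.667,56.834 130.559,56.834 103.774,76.294 93.543,107.782 103.774,139.270 130.559,158.730 163.667,158.730 190.452,139.270.

Run 4: The run is open, so emit a `<polyline>` with points (Y-flipped): 199.005,36.751 106.006,24.341.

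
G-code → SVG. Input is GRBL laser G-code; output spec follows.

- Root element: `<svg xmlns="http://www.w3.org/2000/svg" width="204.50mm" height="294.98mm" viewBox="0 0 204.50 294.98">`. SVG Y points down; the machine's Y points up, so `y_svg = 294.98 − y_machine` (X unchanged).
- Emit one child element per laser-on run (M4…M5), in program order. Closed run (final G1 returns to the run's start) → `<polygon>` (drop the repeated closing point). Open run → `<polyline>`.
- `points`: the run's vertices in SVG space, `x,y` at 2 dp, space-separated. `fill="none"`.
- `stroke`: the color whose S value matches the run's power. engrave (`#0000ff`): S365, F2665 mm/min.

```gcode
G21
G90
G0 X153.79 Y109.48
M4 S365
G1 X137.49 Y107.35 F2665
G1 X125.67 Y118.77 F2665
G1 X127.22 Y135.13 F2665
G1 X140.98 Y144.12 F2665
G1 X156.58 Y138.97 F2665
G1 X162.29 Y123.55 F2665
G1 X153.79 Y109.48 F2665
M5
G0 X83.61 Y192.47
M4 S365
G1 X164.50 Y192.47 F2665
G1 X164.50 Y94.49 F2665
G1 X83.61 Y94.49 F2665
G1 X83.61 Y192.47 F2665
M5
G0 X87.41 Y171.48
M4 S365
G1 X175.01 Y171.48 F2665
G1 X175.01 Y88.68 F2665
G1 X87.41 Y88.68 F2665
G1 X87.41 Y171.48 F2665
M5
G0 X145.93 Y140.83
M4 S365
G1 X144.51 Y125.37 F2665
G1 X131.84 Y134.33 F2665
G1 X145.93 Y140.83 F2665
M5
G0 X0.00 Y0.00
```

<svg xmlns="http://www.w3.org/2000/svg" width="204.50mm" height="294.98mm" viewBox="0 0 204.50 294.98">
  <polygon points="153.79,185.50 137.49,187.63 125.67,176.21 127.22,159.85 140.98,150.86 156.58,156.01 162.29,171.43" fill="none" stroke="#0000ff"/>
  <polygon points="83.61,102.51 164.50,102.51 164.50,200.49 83.61,200.49" fill="none" stroke="#0000ff"/>
  <polygon points="87.41,123.50 175.01,123.50 175.01,206.30 87.41,206.30" fill="none" stroke="#0000ff"/>
  <polygon points="145.93,154.15 144.51,169.61 131.84,160.65" fill="none" stroke="#0000ff"/>
</svg>

y_svg = 294.98 − y_m. Every run uses S365, so all elements get stroke `#0000ff` (engrave).

[1] closed run; points: 153.79,185.50 137.49,187.63 125.67,176.21 127.22,159.85 140.98,150.86 156.58,156.01 162.29,171.43

[2] closed run; points: 83.61,102.51 164.50,102.51 164.50,200.49 83.61,200.49

[3] closed run; points: 87.41,123.50 175.01,123.50 175.01,206.30 87.41,206.30

[4] closed run; points: 145.93,154.15 144.51,169.61 131.84,160.65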